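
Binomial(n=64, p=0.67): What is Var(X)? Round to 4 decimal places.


Var = n*p*(1-p) = 64 * 0.67 * 0.33 = 14.1504

14.1504


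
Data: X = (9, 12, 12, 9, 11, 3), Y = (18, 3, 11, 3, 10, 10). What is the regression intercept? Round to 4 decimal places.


a = ybar - b*xbar, where b = sum((xi-xbar)(yi-ybar)) / sum((xi-xbar)^2)
n = 6, xbar = 56/6 = 28/3 ≈ 9.333333, ybar = 55/6 ≈ 9.166667
Sxy = sum((xi-xbar)(yi-ybar)) = -49/3 ≈ -16.333333
Sxx = sum((xi-xbar)^2) = 172/3 ≈ 57.333333
b = Sxy / Sxx = -49/172 ≈ -0.284884
a = 9.166667 - (-0.284884) * 9.333333 = 1017/86 ≈ 11.825581

11.8256


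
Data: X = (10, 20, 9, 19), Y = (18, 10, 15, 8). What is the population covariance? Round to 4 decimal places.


Cov = (1/n)*sum((xi-xbar)(yi-ybar))
n = 4, xbar = 58/4 = 14.5, ybar = 51/4 = 12.75
sum((xi-xbar)(yi-ybar)) = -72.5
Cov = -72.5 / 4 = -18.125

-18.1250


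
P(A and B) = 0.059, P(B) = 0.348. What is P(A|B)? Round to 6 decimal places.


P(A|B) = P(A and B) / P(B) = 0.059 / 0.348 = 59/348 ≈ 0.16954023

0.169540


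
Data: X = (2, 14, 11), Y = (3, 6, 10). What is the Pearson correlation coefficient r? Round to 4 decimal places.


r = sum((xi-xbar)(yi-ybar)) / sqrt(sum((xi-xbar)^2) * sum((yi-ybar)^2))
n = 3, xbar = 27/3 = 9, ybar = 19/3 ≈ 6.333333
Sxy = sum((xi-xbar)(yi-ybar)) = 29
Sxx = sum((xi-xbar)^2) = 78
Syy = sum((yi-ybar)^2) = 74/3 ≈ 24.666667
sqrt(Sxx*Syy) ≈ 43.863424
r = Sxy / sqrt(Sxx*Syy) = 29 / 43.863424 ≈ 0.661143

0.6611


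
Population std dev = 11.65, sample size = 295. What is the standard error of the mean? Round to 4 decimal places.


SE = sigma / sqrt(n)
sqrt(295) ≈ 17.175564
SE = 11.65 / 17.175564 ≈ 0.678289

0.6783


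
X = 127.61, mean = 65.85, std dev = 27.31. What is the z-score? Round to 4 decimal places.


z = (X - mu) / sigma
X - mu = 127.61 - 65.85 = 61.76
z = 61.76 / 27.31 = 6176/2731 ≈ 2.261443

2.2614


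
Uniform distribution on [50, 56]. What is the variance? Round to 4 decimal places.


Var = (b-a)^2 / 12
(b-a)^2 = (56 - 50)^2 = 36
Var = 36/12 = 3

3.0000


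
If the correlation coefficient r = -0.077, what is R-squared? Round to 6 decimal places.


R^2 = r^2 = (-0.077)^2 = 0.005929

0.005929


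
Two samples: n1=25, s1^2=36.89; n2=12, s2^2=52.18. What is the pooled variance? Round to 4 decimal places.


sp^2 = ((n1-1)*s1^2 + (n2-1)*s2^2)/(n1+n2-2)
(n1-1)*s1^2 = 24 * 36.89 = 885.36
(n2-1)*s2^2 = 11 * 52.18 = 573.98
numerator = 885.36 + 573.98 = 1459.34
n1+n2-2 = 35
sp^2 = 1459.34 / 35 = 72967/1750 ≈ 41.695429

41.6954


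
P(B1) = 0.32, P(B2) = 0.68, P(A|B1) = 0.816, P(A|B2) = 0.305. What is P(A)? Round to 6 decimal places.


P(A) = P(A|B1)*P(B1) + P(A|B2)*P(B2)
P(A|B1)*P(B1) = 0.816 * 0.32 = 0.26112
P(A|B2)*P(B2) = 0.305 * 0.68 = 0.2074
P(A) = 0.26112 + 0.2074 = 0.46852

0.468520


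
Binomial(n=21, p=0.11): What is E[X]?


E[X] = n*p = 21 * 0.11 = 2.31

2.31


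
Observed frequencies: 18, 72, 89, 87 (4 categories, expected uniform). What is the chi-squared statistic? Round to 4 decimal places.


chi2 = sum((O-E)^2/E), E = total/4
total = 266, E = 266/4 = 66.5
(18 - 66.5)^2 / 66.5 = 2352.25 / 66.5 = 9409/266 ≈ 35.372180
(72 - 66.5)^2 / 66.5 = 30.25 / 66.5 = 121/266 ≈ 0.454887
(89 - 66.5)^2 / 66.5 = 506.25 / 66.5 = 2025/266 ≈ 7.612782
(87 - 66.5)^2 / 66.5 = 420.25 / 66.5 = 1681/266 ≈ 6.319549
chi2 = 6618/133 ≈ 49.759398

49.7594


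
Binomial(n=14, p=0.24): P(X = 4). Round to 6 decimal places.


P = C(n,k) * p^k * (1-p)^(n-k)
C(14,4) = 1001
p^k = 0.24^4 = 0.00331776
(1-p)^(n-k) = 0.76^10 ≈ 0.06428889
P = 1001 * 0.00331776 * 0.06428889 ≈ 0.213508

0.213508


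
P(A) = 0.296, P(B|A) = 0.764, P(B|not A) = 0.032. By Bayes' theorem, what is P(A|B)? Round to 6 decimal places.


P(A|B) = P(B|A)*P(A) / P(B), P(B) = P(B|A)*P(A) + P(B|not A)*P(not A)
P(B|A)*P(A) = 0.764 * 0.296 = 0.226144
P(B|not A)*P(not A) = 0.032 * 0.704 = 0.022528
P(B) = 0.226144 + 0.022528 = 0.248672
P(A|B) = 0.226144 / 0.248672 = 7067/7771 ≈ 0.90940677

0.909407


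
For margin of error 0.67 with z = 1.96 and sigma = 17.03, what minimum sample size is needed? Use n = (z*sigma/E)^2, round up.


z*sigma/E = 1.96 * 17.03 / 0.67 = 83447/1675 ≈ 49.819104
(z*sigma/E)^2 ≈ 2481.943171
round up: n = 2482

2482


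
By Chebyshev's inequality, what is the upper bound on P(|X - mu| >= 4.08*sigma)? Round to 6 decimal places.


P <= 1/k^2
k^2 = 4.08^2 = 16.6464
1/k^2 = 1 / 16.6464 ≈ 0.06007305

0.060073


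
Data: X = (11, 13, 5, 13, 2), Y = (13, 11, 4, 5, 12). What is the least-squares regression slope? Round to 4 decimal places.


b = sum((xi-xbar)(yi-ybar)) / sum((xi-xbar)^2)
n = 5, xbar = 44/5 = 8.8, ybar = 45/5 = 9
Sxy = sum((xi-xbar)(yi-ybar)) = -1
Sxx = sum((xi-xbar)^2) = 100.8
b = Sxy / Sxx = -5/504 ≈ -0.009921

-0.0099


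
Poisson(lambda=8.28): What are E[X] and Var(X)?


E[X] = Var(X) = lambda = 8.28

8.28, 8.28


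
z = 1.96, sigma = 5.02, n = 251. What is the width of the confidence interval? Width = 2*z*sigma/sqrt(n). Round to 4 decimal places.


width = 2*z*sigma/sqrt(n)
2*z*sigma = 2 * 1.96 * 5.02 = 19.6784
sqrt(251) ≈ 15.842980
width = 19.6784 / 15.842980 ≈ 1.242090

1.2421


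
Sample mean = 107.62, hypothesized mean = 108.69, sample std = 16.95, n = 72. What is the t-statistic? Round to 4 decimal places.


t = (xbar - mu0) / (s/sqrt(n))
xbar - mu0 = 107.62 - 108.69 = -1.07
sqrt(72) ≈ 8.48528137
s/sqrt(n) = 16.95 / 8.48528137 ≈ 1.99757666
t = -1.07 / 1.99757666 ≈ -0.535649

-0.5356


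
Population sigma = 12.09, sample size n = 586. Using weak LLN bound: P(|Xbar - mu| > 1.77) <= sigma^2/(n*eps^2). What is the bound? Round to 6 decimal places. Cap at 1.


bound = min(1, sigma^2/(n*eps^2))
sigma^2 = 12.09^2 = 146.1681
n*eps^2 = 586 * 1.77^2 = 586 * 3.1329 = 1835.8794
sigma^2/(n*eps^2) = 146.1681 / 1835.8794 ≈ 0.07961748

0.079617


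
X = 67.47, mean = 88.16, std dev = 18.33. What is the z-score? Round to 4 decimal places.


z = (X - mu) / sigma
X - mu = 67.47 - 88.16 = -20.69
z = -20.69 / 18.33 = -2069/1833 ≈ -1.128751

-1.1288


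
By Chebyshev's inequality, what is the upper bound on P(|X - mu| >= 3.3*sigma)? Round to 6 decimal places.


P <= 1/k^2
k^2 = 3.3^2 = 10.89
1/k^2 = 1 / 10.89 = 100/1089 ≈ 0.09182736

0.091827


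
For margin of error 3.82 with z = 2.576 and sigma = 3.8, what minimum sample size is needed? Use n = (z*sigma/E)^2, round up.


z*sigma/E = 2.576 * 3.8 / 3.82 = 12236/4775 ≈ 2.562513
(z*sigma/E)^2 ≈ 6.566473
round up: n = 7

7


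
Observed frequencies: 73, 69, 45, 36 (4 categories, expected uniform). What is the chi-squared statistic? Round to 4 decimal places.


chi2 = sum((O-E)^2/E), E = total/4
total = 223, E = 223/4 = 55.75
(73 - 55.75)^2 / 55.75 = 297.5625 / 55.75 = 4761/892 ≈ 5.337444
(69 - 55.75)^2 / 55.75 = 175.5625 / 55.75 = 2809/892 ≈ 3.149103
(45 - 55.75)^2 / 55.75 = 115.5625 / 55.75 = 1849/892 ≈ 2.072870
(36 - 55.75)^2 / 55.75 = 390.0625 / 55.75 = 6241/892 ≈ 6.996637
chi2 = 3915/223 ≈ 17.556054

17.5561


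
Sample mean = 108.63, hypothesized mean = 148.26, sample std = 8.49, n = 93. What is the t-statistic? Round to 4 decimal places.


t = (xbar - mu0) / (s/sqrt(n))
xbar - mu0 = 108.63 - 148.26 = -39.63
sqrt(93) ≈ 9.64365076
s/sqrt(n) = 8.49 / 9.64365076 ≈ 0.88037199
t = -39.63 / 0.88037199 ≈ -45.015062

-45.0151


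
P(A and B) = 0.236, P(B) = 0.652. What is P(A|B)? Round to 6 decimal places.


P(A|B) = P(A and B) / P(B) = 0.236 / 0.652 = 59/163 ≈ 0.36196319

0.361963


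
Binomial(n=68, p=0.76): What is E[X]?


E[X] = n*p = 68 * 0.76 = 51.68

51.68


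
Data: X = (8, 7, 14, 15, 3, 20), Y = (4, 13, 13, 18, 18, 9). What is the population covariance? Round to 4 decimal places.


Cov = (1/n)*sum((xi-xbar)(yi-ybar))
n = 6, xbar = 67/6 ≈ 11.166667, ybar = 75/6 = 12.5
sum((xi-xbar)(yi-ybar)) = -28.5
Cov = -28.5 / 6 = -4.75

-4.7500


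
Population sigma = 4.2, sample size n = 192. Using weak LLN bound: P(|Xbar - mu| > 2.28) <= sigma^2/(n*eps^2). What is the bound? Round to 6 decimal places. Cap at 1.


bound = min(1, sigma^2/(n*eps^2))
sigma^2 = 4.2^2 = 17.64
n*eps^2 = 192 * 2.28^2 = 192 * 5.1984 = 998.0928
sigma^2/(n*eps^2) = 17.64 / 998.0928 ≈ 0.01767371

0.017674


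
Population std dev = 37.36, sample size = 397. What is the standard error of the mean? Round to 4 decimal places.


SE = sigma / sqrt(n)
sqrt(397) ≈ 19.924859
SE = 37.36 / 19.924859 ≈ 1.875045

1.8750


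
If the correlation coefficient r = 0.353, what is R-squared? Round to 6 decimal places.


R^2 = r^2 = (0.353)^2 = 0.124609

0.124609


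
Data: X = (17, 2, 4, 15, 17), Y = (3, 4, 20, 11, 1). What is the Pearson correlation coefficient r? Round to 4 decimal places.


r = sum((xi-xbar)(yi-ybar)) / sqrt(sum((xi-xbar)^2) * sum((yi-ybar)^2))
n = 5, xbar = 55/5 = 11, ybar = 39/5 = 7.8
Sxy = sum((xi-xbar)(yi-ybar)) = -108
Sxx = sum((xi-xbar)^2) = 218
Syy = sum((yi-ybar)^2) = 242.8
sqrt(Sxx*Syy) ≈ 230.066077
r = Sxy / sqrt(Sxx*Syy) = -108 / 230.066077 ≈ -0.469430

-0.4694


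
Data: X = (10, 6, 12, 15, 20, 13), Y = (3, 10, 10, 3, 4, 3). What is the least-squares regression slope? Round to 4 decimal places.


b = sum((xi-xbar)(yi-ybar)) / sum((xi-xbar)^2)
n = 6, xbar = 76/6 = 38/3 ≈ 12.666667, ybar = 33/6 = 5.5
Sxy = sum((xi-xbar)(yi-ybar)) = -44
Sxx = sum((xi-xbar)^2) = 334/3 ≈ 111.333333
b = Sxy / Sxx = -66/167 ≈ -0.395210

-0.3952


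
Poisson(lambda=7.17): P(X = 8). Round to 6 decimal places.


P = e^(-lam) * lam^k / k!
e^(-7.17) ≈ 0.0007693227
lam^k = 7.17^8 ≈ 6984788.261449
k! = 8! = 40320
P = 0.0007693227 * 6984788.261449 / 40320 ≈ 0.133273

0.133273


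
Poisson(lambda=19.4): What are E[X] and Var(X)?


E[X] = Var(X) = lambda = 19.4

19.4, 19.4


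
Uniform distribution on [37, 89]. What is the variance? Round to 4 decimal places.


Var = (b-a)^2 / 12
(b-a)^2 = (89 - 37)^2 = 2704
Var = 2704/12 ≈ 225.333333

225.3333


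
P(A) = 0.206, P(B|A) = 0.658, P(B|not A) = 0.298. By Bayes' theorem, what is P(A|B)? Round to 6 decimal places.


P(A|B) = P(B|A)*P(A) / P(B), P(B) = P(B|A)*P(A) + P(B|not A)*P(not A)
P(B|A)*P(A) = 0.658 * 0.206 = 0.135548
P(B|not A)*P(not A) = 0.298 * 0.794 = 0.236612
P(B) = 0.135548 + 0.236612 = 0.37216
P(A|B) = 0.135548 / 0.37216 ≈ 0.36421969

0.364220


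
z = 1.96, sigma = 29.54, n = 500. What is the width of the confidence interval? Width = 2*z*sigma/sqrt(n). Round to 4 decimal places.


width = 2*z*sigma/sqrt(n)
2*z*sigma = 2 * 1.96 * 29.54 = 115.7968
sqrt(500) ≈ 22.360680
width = 115.7968 / 22.360680 ≈ 5.178590

5.1786


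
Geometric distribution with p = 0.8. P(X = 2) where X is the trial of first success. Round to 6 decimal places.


P = (1-p)^(k-1) * p
(1-p)^(k-1) = 0.2^1 = 0.2
P = 0.2 * 0.8 = 0.16

0.160000


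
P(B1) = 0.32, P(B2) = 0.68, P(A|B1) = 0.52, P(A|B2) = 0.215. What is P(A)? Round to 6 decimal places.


P(A) = P(A|B1)*P(B1) + P(A|B2)*P(B2)
P(A|B1)*P(B1) = 0.52 * 0.32 = 0.1664
P(A|B2)*P(B2) = 0.215 * 0.68 = 0.1462
P(A) = 0.1664 + 0.1462 = 0.3126

0.312600


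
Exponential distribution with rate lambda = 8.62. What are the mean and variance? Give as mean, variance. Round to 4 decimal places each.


mean = 1/lam, var = 1/lam^2
mean = 1 / 8.62 = 50/431 ≈ 0.116009
lam^2 = 8.62^2 = 74.3044
var = 1 / 74.3044 ≈ 0.013458

0.1160, 0.0135


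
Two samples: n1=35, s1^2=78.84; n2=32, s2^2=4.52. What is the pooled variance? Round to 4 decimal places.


sp^2 = ((n1-1)*s1^2 + (n2-1)*s2^2)/(n1+n2-2)
(n1-1)*s1^2 = 34 * 78.84 = 2680.56
(n2-1)*s2^2 = 31 * 4.52 = 140.12
numerator = 2680.56 + 140.12 = 2820.68
n1+n2-2 = 65
sp^2 = 2820.68 / 65 = 70517/1625 ≈ 43.395077

43.3951


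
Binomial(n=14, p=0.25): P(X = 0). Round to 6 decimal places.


P = C(n,k) * p^k * (1-p)^(n-k)
C(14,0) = 1
p^k = 0.25^0 = 1
(1-p)^(n-k) = 0.75^14 ≈ 0.01781795
P = 1 * 1 * 0.01781795 ≈ 0.017818

0.017818


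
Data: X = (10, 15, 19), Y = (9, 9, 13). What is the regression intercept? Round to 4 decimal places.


a = ybar - b*xbar, where b = sum((xi-xbar)(yi-ybar)) / sum((xi-xbar)^2)
n = 3, xbar = 44/3 ≈ 14.666667, ybar = 31/3 ≈ 10.333333
Sxy = sum((xi-xbar)(yi-ybar)) = 52/3 ≈ 17.333333
Sxx = sum((xi-xbar)^2) = 122/3 ≈ 40.666667
b = Sxy / Sxx = 26/61 ≈ 0.426230
a = 10.333333 - 0.426230 * 14.666667 = 249/61 ≈ 4.081967

4.0820


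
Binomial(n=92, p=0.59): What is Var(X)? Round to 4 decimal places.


Var = n*p*(1-p) = 92 * 0.59 * 0.41 = 22.2548

22.2548


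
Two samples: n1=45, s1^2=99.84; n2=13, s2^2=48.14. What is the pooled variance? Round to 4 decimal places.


sp^2 = ((n1-1)*s1^2 + (n2-1)*s2^2)/(n1+n2-2)
(n1-1)*s1^2 = 44 * 99.84 = 4392.96
(n2-1)*s2^2 = 12 * 48.14 = 577.68
numerator = 4392.96 + 577.68 = 4970.64
n1+n2-2 = 56
sp^2 = 4970.64 / 56 = 62133/700 ≈ 88.761429

88.7614


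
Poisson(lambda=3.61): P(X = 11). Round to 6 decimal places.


P = e^(-lam) * lam^k / k!
e^(-3.61) ≈ 0.02705185
lam^k = 3.61^11 ≈ 1356998.041817
k! = 11! = 39916800
P = 0.02705185 * 1356998.041817 / 39916800 ≈ 0.000920

0.000920


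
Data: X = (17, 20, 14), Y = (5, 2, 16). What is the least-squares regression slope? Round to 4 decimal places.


b = sum((xi-xbar)(yi-ybar)) / sum((xi-xbar)^2)
n = 3, xbar = 51/3 = 17, ybar = 23/3 ≈ 7.666667
Sxy = sum((xi-xbar)(yi-ybar)) = -42
Sxx = sum((xi-xbar)^2) = 18
b = Sxy / Sxx = -7/3 ≈ -2.333333

-2.3333


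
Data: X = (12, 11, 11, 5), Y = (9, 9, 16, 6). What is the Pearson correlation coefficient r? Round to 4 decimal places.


r = sum((xi-xbar)(yi-ybar)) / sqrt(sum((xi-xbar)^2) * sum((yi-ybar)^2))
n = 4, xbar = 39/4 = 9.75, ybar = 40/4 = 10
Sxy = sum((xi-xbar)(yi-ybar)) = 23
Sxx = sum((xi-xbar)^2) = 30.75
Syy = sum((yi-ybar)^2) = 54
sqrt(Sxx*Syy) ≈ 40.749233
r = Sxy / sqrt(Sxx*Syy) = 23 / 40.749233 ≈ 0.564428

0.5644


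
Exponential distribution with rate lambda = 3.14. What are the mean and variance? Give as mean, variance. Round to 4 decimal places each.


mean = 1/lam, var = 1/lam^2
mean = 1 / 3.14 = 50/157 ≈ 0.318471
lam^2 = 3.14^2 = 9.8596
var = 1 / 9.8596 ≈ 0.101424

0.3185, 0.1014


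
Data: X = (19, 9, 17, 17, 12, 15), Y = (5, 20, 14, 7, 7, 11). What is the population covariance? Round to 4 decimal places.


Cov = (1/n)*sum((xi-xbar)(yi-ybar))
n = 6, xbar = 89/6 ≈ 14.833333, ybar = 64/6 = 32/3 ≈ 10.666667
sum((xi-xbar)(yi-ybar)) = -205/3 ≈ -68.333333
Cov = -68.333333 / 6 = -205/18 ≈ -11.388889

-11.3889


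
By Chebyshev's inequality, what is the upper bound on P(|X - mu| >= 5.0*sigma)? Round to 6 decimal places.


P <= 1/k^2
k^2 = 5.0^2 = 25
1/k^2 = 1 / 25 = 0.04

0.040000


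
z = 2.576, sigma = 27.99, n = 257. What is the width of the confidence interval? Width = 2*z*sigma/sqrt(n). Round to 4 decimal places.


width = 2*z*sigma/sqrt(n)
2*z*sigma = 2 * 2.576 * 27.99 = 144.20448
sqrt(257) ≈ 16.031220
width = 144.20448 / 16.031220 ≈ 8.995228

8.9952


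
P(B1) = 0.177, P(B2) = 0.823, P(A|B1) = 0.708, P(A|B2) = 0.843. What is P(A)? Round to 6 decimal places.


P(A) = P(A|B1)*P(B1) + P(A|B2)*P(B2)
P(A|B1)*P(B1) = 0.708 * 0.177 = 0.125316
P(A|B2)*P(B2) = 0.843 * 0.823 = 0.693789
P(A) = 0.125316 + 0.693789 = 0.819105

0.819105


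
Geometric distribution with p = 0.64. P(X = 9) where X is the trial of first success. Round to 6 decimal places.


P = (1-p)^(k-1) * p
(1-p)^(k-1) = 0.36^8 ≈ 0.0002821110
P = 0.0002821110 * 0.64 ≈ 0.0001805510

0.000181


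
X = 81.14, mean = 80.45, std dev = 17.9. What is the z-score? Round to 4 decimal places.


z = (X - mu) / sigma
X - mu = 81.14 - 80.45 = 0.69
z = 0.69 / 17.9 = 69/1790 ≈ 0.038547

0.0385


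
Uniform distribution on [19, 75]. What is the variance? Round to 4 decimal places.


Var = (b-a)^2 / 12
(b-a)^2 = (75 - 19)^2 = 3136
Var = 3136/12 ≈ 261.333333

261.3333


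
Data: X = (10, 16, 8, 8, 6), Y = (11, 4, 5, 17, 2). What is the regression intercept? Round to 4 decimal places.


a = ybar - b*xbar, where b = sum((xi-xbar)(yi-ybar)) / sum((xi-xbar)^2)
n = 5, xbar = 48/5 = 9.6, ybar = 39/5 = 7.8
Sxy = sum((xi-xbar)(yi-ybar)) = -12.4
Sxx = sum((xi-xbar)^2) = 59.2
b = Sxy / Sxx = -31/148 ≈ -0.209459
a = 7.8 - (-0.209459) * 9.6 = 363/37 ≈ 9.810811

9.8108


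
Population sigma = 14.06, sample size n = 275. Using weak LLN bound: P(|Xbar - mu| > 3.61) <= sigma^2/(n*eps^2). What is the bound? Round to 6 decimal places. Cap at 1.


bound = min(1, sigma^2/(n*eps^2))
sigma^2 = 14.06^2 = 197.6836
n*eps^2 = 275 * 3.61^2 = 275 * 13.0321 = 3583.8275
sigma^2/(n*eps^2) = 197.6836 / 3583.8275 ≈ 0.05515991

0.055160


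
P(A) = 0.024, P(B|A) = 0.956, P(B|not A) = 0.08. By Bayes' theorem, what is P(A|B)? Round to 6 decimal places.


P(A|B) = P(B|A)*P(A) / P(B), P(B) = P(B|A)*P(A) + P(B|not A)*P(not A)
P(B|A)*P(A) = 0.956 * 0.024 = 0.022944
P(B|not A)*P(not A) = 0.08 * 0.976 = 0.07808
P(B) = 0.022944 + 0.07808 = 0.101024
P(A|B) = 0.022944 / 0.101024 = 717/3157 ≈ 0.22711435

0.227114


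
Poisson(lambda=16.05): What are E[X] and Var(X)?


E[X] = Var(X) = lambda = 16.05

16.05, 16.05


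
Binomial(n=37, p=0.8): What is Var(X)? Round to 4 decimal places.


Var = n*p*(1-p) = 37 * 0.8 * 0.2 = 5.92

5.9200


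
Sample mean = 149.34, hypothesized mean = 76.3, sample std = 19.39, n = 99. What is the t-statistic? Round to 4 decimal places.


t = (xbar - mu0) / (s/sqrt(n))
xbar - mu0 = 149.34 - 76.3 = 73.04
sqrt(99) ≈ 9.94987437
s/sqrt(n) = 19.39 / 9.94987437 ≈ 1.94876832
t = 73.04 / 1.94876832 ≈ 37.480084

37.4801


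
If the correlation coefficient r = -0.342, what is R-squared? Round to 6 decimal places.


R^2 = r^2 = (-0.342)^2 = 0.116964

0.116964


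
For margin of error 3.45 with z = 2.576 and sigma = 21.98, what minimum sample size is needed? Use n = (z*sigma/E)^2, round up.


z*sigma/E = 2.576 * 21.98 / 3.45 = 30772/1875 ≈ 16.411733
(z*sigma/E)^2 ≈ 269.344991
round up: n = 270

270


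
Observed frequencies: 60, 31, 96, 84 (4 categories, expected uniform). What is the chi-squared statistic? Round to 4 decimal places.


chi2 = sum((O-E)^2/E), E = total/4
total = 271, E = 271/4 = 67.75
(60 - 67.75)^2 / 67.75 = 60.0625 / 67.75 = 961/1084 ≈ 0.886531
(31 - 67.75)^2 / 67.75 = 1350.5625 / 67.75 = 21609/1084 ≈ 19.934502
(96 - 67.75)^2 / 67.75 = 798.0625 / 67.75 = 12769/1084 ≈ 11.779520
(84 - 67.75)^2 / 67.75 = 264.0625 / 67.75 = 4225/1084 ≈ 3.897601
chi2 = 9891/271 ≈ 36.498155

36.4982


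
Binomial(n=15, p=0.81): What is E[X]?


E[X] = n*p = 15 * 0.81 = 12.15

12.15


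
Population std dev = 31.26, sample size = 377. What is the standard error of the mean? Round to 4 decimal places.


SE = sigma / sqrt(n)
sqrt(377) ≈ 19.416488
SE = 31.26 / 19.416488 ≈ 1.609972

1.6100


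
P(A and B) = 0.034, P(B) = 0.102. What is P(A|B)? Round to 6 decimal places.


P(A|B) = P(A and B) / P(B) = 0.034 / 0.102 = 1/3 ≈ 0.33333333

0.333333


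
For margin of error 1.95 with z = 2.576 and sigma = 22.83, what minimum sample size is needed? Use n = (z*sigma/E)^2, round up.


z*sigma/E = 2.576 * 22.83 / 1.95 = 245042/8125 ≈ 30.159015
(z*sigma/E)^2 ≈ 909.566209
round up: n = 910

910


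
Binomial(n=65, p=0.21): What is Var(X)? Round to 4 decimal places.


Var = n*p*(1-p) = 65 * 0.21 * 0.79 = 10.7835

10.7835


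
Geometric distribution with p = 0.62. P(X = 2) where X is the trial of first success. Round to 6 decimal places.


P = (1-p)^(k-1) * p
(1-p)^(k-1) = 0.38^1 = 0.38
P = 0.38 * 0.62 = 0.2356

0.235600


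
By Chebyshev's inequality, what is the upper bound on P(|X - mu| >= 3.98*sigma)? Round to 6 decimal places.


P <= 1/k^2
k^2 = 3.98^2 = 15.8404
1/k^2 = 1 / 15.8404 ≈ 0.06312972

0.063130


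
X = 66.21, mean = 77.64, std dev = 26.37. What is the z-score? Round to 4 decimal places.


z = (X - mu) / sigma
X - mu = 66.21 - 77.64 = -11.43
z = -11.43 / 26.37 = -127/293 ≈ -0.433447

-0.4334


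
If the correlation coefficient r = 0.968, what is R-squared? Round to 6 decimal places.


R^2 = r^2 = (0.968)^2 = 0.937024

0.937024


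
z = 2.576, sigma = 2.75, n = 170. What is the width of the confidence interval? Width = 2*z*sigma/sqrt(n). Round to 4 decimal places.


width = 2*z*sigma/sqrt(n)
2*z*sigma = 2 * 2.576 * 2.75 = 14.168
sqrt(170) ≈ 13.038405
width = 14.168 / 13.038405 ≈ 1.086636

1.0866


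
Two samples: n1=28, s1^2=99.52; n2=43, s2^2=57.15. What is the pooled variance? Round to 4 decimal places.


sp^2 = ((n1-1)*s1^2 + (n2-1)*s2^2)/(n1+n2-2)
(n1-1)*s1^2 = 27 * 99.52 = 2687.04
(n2-1)*s2^2 = 42 * 57.15 = 2400.3
numerator = 2687.04 + 2400.3 = 5087.34
n1+n2-2 = 69
sp^2 = 5087.34 / 69 = 84789/1150 ≈ 73.729565

73.7296


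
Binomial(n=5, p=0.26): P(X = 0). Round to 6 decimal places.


P = C(n,k) * p^k * (1-p)^(n-k)
C(5,0) = 1
p^k = 0.26^0 = 1
(1-p)^(n-k) = 0.74^5 ≈ 0.2219007
P = 1 * 1 * 0.2219007 ≈ 0.221901

0.221901


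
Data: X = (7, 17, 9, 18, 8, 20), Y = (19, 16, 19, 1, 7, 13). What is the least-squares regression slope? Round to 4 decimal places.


b = sum((xi-xbar)(yi-ybar)) / sum((xi-xbar)^2)
n = 6, xbar = 79/6 ≈ 13.166667, ybar = 75/6 = 12.5
Sxy = sum((xi-xbar)(yi-ybar)) = -77.5
Sxx = sum((xi-xbar)^2) = 1001/6 ≈ 166.833333
b = Sxy / Sxx = -465/1001 ≈ -0.464535

-0.4645


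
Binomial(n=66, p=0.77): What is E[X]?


E[X] = n*p = 66 * 0.77 = 50.82

50.82


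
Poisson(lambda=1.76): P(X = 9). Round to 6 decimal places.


P = e^(-lam) * lam^k / k!
e^(-1.76) ≈ 0.1720449
lam^k = 1.76^9 ≈ 162.036931
k! = 9! = 362880
P = 0.1720449 * 162.036931 / 362880 ≈ 0.000077

0.000077


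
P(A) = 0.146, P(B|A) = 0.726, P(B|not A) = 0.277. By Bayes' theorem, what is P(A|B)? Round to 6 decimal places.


P(A|B) = P(B|A)*P(A) / P(B), P(B) = P(B|A)*P(A) + P(B|not A)*P(not A)
P(B|A)*P(A) = 0.726 * 0.146 = 0.105996
P(B|not A)*P(not A) = 0.277 * 0.854 = 0.236558
P(B) = 0.105996 + 0.236558 = 0.342554
P(A|B) = 0.105996 / 0.342554 ≈ 0.30942859

0.309429


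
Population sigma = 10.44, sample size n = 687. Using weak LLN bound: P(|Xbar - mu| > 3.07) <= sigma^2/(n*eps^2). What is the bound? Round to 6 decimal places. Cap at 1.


bound = min(1, sigma^2/(n*eps^2))
sigma^2 = 10.44^2 = 108.9936
n*eps^2 = 687 * 3.07^2 = 687 * 9.4249 = 6474.9063
sigma^2/(n*eps^2) = 108.9936 / 6474.9063 ≈ 0.01683323

0.016833


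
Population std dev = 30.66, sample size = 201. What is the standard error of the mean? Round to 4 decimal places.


SE = sigma / sqrt(n)
sqrt(201) ≈ 14.177447
SE = 30.66 / 14.177447 ≈ 2.162590

2.1626


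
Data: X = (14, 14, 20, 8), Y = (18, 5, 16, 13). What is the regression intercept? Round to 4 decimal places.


a = ybar - b*xbar, where b = sum((xi-xbar)(yi-ybar)) / sum((xi-xbar)^2)
n = 4, xbar = 56/4 = 14, ybar = 52/4 = 13
Sxy = sum((xi-xbar)(yi-ybar)) = 18
Sxx = sum((xi-xbar)^2) = 72
b = Sxy / Sxx = 0.25
a = 13 - 0.25 * 14 = 9.5

9.5000


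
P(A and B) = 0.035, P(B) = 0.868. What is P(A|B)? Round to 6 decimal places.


P(A|B) = P(A and B) / P(B) = 0.035 / 0.868 = 5/124 ≈ 0.04032258

0.040323


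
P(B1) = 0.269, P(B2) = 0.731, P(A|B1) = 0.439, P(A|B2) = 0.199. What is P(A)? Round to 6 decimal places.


P(A) = P(A|B1)*P(B1) + P(A|B2)*P(B2)
P(A|B1)*P(B1) = 0.439 * 0.269 = 0.118091
P(A|B2)*P(B2) = 0.199 * 0.731 = 0.145469
P(A) = 0.118091 + 0.145469 = 0.26356

0.263560


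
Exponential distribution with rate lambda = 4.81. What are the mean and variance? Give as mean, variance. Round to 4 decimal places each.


mean = 1/lam, var = 1/lam^2
mean = 1 / 4.81 = 100/481 ≈ 0.207900
lam^2 = 4.81^2 = 23.1361
var = 1 / 23.1361 ≈ 0.043222

0.2079, 0.0432


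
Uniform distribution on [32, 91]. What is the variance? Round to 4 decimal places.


Var = (b-a)^2 / 12
(b-a)^2 = (91 - 32)^2 = 3481
Var = 3481/12 ≈ 290.083333

290.0833


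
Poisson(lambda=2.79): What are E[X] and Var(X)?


E[X] = Var(X) = lambda = 2.79

2.79, 2.79


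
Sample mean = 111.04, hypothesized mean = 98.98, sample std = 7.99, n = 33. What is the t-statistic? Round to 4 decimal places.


t = (xbar - mu0) / (s/sqrt(n))
xbar - mu0 = 111.04 - 98.98 = 12.06
sqrt(33) ≈ 5.74456265
s/sqrt(n) = 7.99 / 5.74456265 ≈ 1.39088047
t = 12.06 / 1.39088047 ≈ 8.670767

8.6708


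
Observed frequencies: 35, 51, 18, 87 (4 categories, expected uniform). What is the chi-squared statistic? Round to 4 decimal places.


chi2 = sum((O-E)^2/E), E = total/4
total = 191, E = 191/4 = 47.75
(35 - 47.75)^2 / 47.75 = 162.5625 / 47.75 = 2601/764 ≈ 3.404450
(51 - 47.75)^2 / 47.75 = 10.5625 / 47.75 = 169/764 ≈ 0.221204
(18 - 47.75)^2 / 47.75 = 885.0625 / 47.75 = 14161/764 ≈ 18.535340
(87 - 47.75)^2 / 47.75 = 1540.5625 / 47.75 = 24649/764 ≈ 32.263089
chi2 = 10395/191 ≈ 54.424084

54.4241


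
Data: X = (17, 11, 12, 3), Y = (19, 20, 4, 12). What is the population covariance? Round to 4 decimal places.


Cov = (1/n)*sum((xi-xbar)(yi-ybar))
n = 4, xbar = 43/4 = 10.75, ybar = 55/4 = 13.75
sum((xi-xbar)(yi-ybar)) = 35.75
Cov = 35.75 / 4 = 8.9375

8.9375


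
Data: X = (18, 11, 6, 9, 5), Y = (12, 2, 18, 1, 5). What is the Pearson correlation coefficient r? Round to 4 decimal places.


r = sum((xi-xbar)(yi-ybar)) / sqrt(sum((xi-xbar)^2) * sum((yi-ybar)^2))
n = 5, xbar = 49/5 = 9.8, ybar = 38/5 = 7.6
Sxy = sum((xi-xbar)(yi-ybar)) = 7.6
Sxx = sum((xi-xbar)^2) = 106.8
Syy = sum((yi-ybar)^2) = 209.2
sqrt(Sxx*Syy) ≈ 149.474279
r = Sxy / sqrt(Sxx*Syy) = 7.6 / 149.474279 ≈ 0.050845

0.0508


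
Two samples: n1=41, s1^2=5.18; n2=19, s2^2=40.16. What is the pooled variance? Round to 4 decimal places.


sp^2 = ((n1-1)*s1^2 + (n2-1)*s2^2)/(n1+n2-2)
(n1-1)*s1^2 = 40 * 5.18 = 207.2
(n2-1)*s2^2 = 18 * 40.16 = 722.88
numerator = 207.2 + 722.88 = 930.08
n1+n2-2 = 58
sp^2 = 930.08 / 58 = 11626/725 ≈ 16.035862

16.0359


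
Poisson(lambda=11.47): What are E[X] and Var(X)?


E[X] = Var(X) = lambda = 11.47

11.47, 11.47


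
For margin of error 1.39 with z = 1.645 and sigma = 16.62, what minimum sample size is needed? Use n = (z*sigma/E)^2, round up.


z*sigma/E = 1.645 * 16.62 / 1.39 ≈ 19.668993
(z*sigma/E)^2 ≈ 386.869278
round up: n = 387

387


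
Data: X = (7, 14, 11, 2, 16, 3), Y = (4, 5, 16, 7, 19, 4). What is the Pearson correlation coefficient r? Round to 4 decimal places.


r = sum((xi-xbar)(yi-ybar)) / sqrt(sum((xi-xbar)^2) * sum((yi-ybar)^2))
n = 6, xbar = 53/6 ≈ 8.833333, ybar = 55/6 ≈ 9.166667
Sxy = sum((xi-xbar)(yi-ybar)) = 709/6 ≈ 118.166667
Sxx = sum((xi-xbar)^2) = 1001/6 ≈ 166.833333
Syy = sum((yi-ybar)^2) = 1313/6 ≈ 218.833333
sqrt(Sxx*Syy) ≈ 191.072485
r = Sxy / sqrt(Sxx*Syy) = 118.166667 / 191.072485 ≈ 0.618439

0.6184


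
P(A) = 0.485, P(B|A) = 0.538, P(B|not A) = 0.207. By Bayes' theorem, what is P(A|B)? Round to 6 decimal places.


P(A|B) = P(B|A)*P(A) / P(B), P(B) = P(B|A)*P(A) + P(B|not A)*P(not A)
P(B|A)*P(A) = 0.538 * 0.485 = 0.26093
P(B|not A)*P(not A) = 0.207 * 0.515 = 0.106605
P(B) = 0.26093 + 0.106605 = 0.367535
P(A|B) = 0.26093 / 0.367535 ≈ 0.70994599

0.709946


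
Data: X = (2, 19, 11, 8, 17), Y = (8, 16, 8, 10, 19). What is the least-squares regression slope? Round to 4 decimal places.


b = sum((xi-xbar)(yi-ybar)) / sum((xi-xbar)^2)
n = 5, xbar = 57/5 = 11.4, ybar = 61/5 = 12.2
Sxy = sum((xi-xbar)(yi-ybar)) = 115.6
Sxx = sum((xi-xbar)^2) = 189.2
b = Sxy / Sxx = 289/473 ≈ 0.610994

0.6110


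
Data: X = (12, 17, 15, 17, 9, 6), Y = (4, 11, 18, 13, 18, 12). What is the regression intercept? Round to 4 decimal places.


a = ybar - b*xbar, where b = sum((xi-xbar)(yi-ybar)) / sum((xi-xbar)^2)
n = 6, xbar = 76/6 = 38/3 ≈ 12.666667, ybar = 76/6 = 38/3 ≈ 12.666667
Sxy = sum((xi-xbar)(yi-ybar)) = -8/3 ≈ -2.666667
Sxx = sum((xi-xbar)^2) = 304/3 ≈ 101.333333
b = Sxy / Sxx = -1/38 ≈ -0.026316
a = 12.666667 - (-0.026316) * 12.666667 = 13

13.0000


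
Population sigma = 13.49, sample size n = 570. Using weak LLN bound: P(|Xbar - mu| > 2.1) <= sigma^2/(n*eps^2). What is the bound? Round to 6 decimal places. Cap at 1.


bound = min(1, sigma^2/(n*eps^2))
sigma^2 = 13.49^2 = 181.9801
n*eps^2 = 570 * 2.1^2 = 570 * 4.41 = 2513.7
sigma^2/(n*eps^2) = 181.9801 / 2513.7 ≈ 0.07239531

0.072395


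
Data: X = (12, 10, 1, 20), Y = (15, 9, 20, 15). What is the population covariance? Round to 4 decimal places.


Cov = (1/n)*sum((xi-xbar)(yi-ybar))
n = 4, xbar = 43/4 = 10.75, ybar = 59/4 = 14.75
sum((xi-xbar)(yi-ybar)) = -44.25
Cov = -44.25 / 4 = -11.0625

-11.0625


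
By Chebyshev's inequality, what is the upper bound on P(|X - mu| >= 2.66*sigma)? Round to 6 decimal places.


P <= 1/k^2
k^2 = 2.66^2 = 7.0756
1/k^2 = 1 / 7.0756 ≈ 0.14133077

0.141331


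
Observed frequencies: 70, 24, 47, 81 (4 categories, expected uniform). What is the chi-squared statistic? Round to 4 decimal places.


chi2 = sum((O-E)^2/E), E = total/4
total = 222, E = 222/4 = 55.5
(70 - 55.5)^2 / 55.5 = 210.25 / 55.5 = 841/222 ≈ 3.788288
(24 - 55.5)^2 / 55.5 = 992.25 / 55.5 = 1323/74 ≈ 17.878378
(47 - 55.5)^2 / 55.5 = 72.25 / 55.5 = 289/222 ≈ 1.301802
(81 - 55.5)^2 / 55.5 = 650.25 / 55.5 = 867/74 ≈ 11.716216
chi2 = 3850/111 ≈ 34.684685

34.6847


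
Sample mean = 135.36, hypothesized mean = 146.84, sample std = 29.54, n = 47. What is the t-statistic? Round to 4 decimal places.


t = (xbar - mu0) / (s/sqrt(n))
xbar - mu0 = 135.36 - 146.84 = -11.48
sqrt(47) ≈ 6.85565460
s/sqrt(n) = 29.54 / 6.85565460 ≈ 4.30885185
t = -11.48 / 4.30885185 ≈ -2.664283

-2.6643


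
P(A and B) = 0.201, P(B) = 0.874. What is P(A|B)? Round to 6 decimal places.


P(A|B) = P(A and B) / P(B) = 0.201 / 0.874 = 201/874 ≈ 0.22997712

0.229977


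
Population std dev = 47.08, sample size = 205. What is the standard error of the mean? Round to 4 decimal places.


SE = sigma / sqrt(n)
sqrt(205) ≈ 14.317821
SE = 47.08 / 14.317821 ≈ 3.288210

3.2882


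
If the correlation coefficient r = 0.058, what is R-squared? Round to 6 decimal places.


R^2 = r^2 = (0.058)^2 = 0.003364

0.003364


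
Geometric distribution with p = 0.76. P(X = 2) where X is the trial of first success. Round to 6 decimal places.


P = (1-p)^(k-1) * p
(1-p)^(k-1) = 0.24^1 = 0.24
P = 0.24 * 0.76 = 0.1824

0.182400


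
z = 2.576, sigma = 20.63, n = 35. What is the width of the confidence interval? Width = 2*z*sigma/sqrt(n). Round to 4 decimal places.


width = 2*z*sigma/sqrt(n)
2*z*sigma = 2 * 2.576 * 20.63 = 106.28576
sqrt(35) ≈ 5.916080
width = 106.28576 / 5.916080 ≈ 17.965572

17.9656


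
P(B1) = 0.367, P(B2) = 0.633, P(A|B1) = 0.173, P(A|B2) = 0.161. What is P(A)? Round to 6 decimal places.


P(A) = P(A|B1)*P(B1) + P(A|B2)*P(B2)
P(A|B1)*P(B1) = 0.173 * 0.367 = 0.063491
P(A|B2)*P(B2) = 0.161 * 0.633 = 0.101913
P(A) = 0.063491 + 0.101913 = 0.165404

0.165404


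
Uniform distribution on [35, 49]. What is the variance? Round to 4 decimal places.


Var = (b-a)^2 / 12
(b-a)^2 = (49 - 35)^2 = 196
Var = 196/12 ≈ 16.333333

16.3333


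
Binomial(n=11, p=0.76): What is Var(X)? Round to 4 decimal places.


Var = n*p*(1-p) = 11 * 0.76 * 0.24 = 2.0064

2.0064


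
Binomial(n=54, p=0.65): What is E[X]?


E[X] = n*p = 54 * 0.65 = 35.1

35.1


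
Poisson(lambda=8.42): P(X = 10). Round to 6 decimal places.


P = e^(-lam) * lam^k / k!
e^(-8.42) ≈ 0.0002204147
lam^k = 8.42^10 ≈ 1791104458.674722
k! = 10! = 3628800
P = 0.0002204147 * 1791104458.674722 / 3628800 ≈ 0.108792

0.108792


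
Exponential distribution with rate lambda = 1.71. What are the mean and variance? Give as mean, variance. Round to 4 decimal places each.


mean = 1/lam, var = 1/lam^2
mean = 1 / 1.71 = 100/171 ≈ 0.584795
lam^2 = 1.71^2 = 2.9241
var = 1 / 2.9241 ≈ 0.341986

0.5848, 0.3420


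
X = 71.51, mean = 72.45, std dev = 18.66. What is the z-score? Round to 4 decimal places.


z = (X - mu) / sigma
X - mu = 71.51 - 72.45 = -0.94
z = -0.94 / 18.66 = -47/933 ≈ -0.050375

-0.0504


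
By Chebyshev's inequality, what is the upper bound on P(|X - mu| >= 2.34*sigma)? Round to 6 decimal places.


P <= 1/k^2
k^2 = 2.34^2 = 5.4756
1/k^2 = 1 / 5.4756 ≈ 0.18262839

0.182628


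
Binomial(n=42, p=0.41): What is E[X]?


E[X] = n*p = 42 * 0.41 = 17.22

17.22


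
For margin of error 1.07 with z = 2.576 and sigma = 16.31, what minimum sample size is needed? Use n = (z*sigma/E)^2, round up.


z*sigma/E = 2.576 * 16.31 / 1.07 ≈ 39.265944
(z*sigma/E)^2 ≈ 1541.814352
round up: n = 1542

1542


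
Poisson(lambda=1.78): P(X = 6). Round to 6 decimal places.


P = e^(-lam) * lam^k / k!
e^(-1.78) ≈ 0.1686381
lam^k = 1.78^6 ≈ 31.806803
k! = 6! = 720
P = 0.1686381 * 31.806803 / 720 ≈ 0.007450

0.007450


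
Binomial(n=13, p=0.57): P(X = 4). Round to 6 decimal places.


P = C(n,k) * p^k * (1-p)^(n-k)
C(13,4) = 715
p^k = 0.57^4 ≈ 0.1055600
(1-p)^(n-k) = 0.43^9 ≈ 0.0005025926
P = 715 * 0.1055600 * 0.0005025926 ≈ 0.037933

0.037933


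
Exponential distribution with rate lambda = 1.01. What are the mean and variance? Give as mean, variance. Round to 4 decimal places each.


mean = 1/lam, var = 1/lam^2
mean = 1 / 1.01 = 100/101 ≈ 0.990099
lam^2 = 1.01^2 = 1.0201
var = 1 / 1.0201 ≈ 0.980296

0.9901, 0.9803


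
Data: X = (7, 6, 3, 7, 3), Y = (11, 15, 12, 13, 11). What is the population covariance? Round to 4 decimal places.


Cov = (1/n)*sum((xi-xbar)(yi-ybar))
n = 5, xbar = 26/5 = 5.2, ybar = 62/5 = 12.4
sum((xi-xbar)(yi-ybar)) = 4.6
Cov = 4.6 / 5 = 0.92

0.9200


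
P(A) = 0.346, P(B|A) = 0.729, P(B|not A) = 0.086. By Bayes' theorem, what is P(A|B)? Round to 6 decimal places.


P(A|B) = P(B|A)*P(A) / P(B), P(B) = P(B|A)*P(A) + P(B|not A)*P(not A)
P(B|A)*P(A) = 0.729 * 0.346 = 0.252234
P(B|not A)*P(not A) = 0.086 * 0.654 = 0.056244
P(B) = 0.252234 + 0.056244 = 0.308478
P(A|B) = 0.252234 / 0.308478 ≈ 0.81767257

0.817673


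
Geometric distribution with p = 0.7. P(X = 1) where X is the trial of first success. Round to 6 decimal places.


P = (1-p)^(k-1) * p
(1-p)^(k-1) = 0.3^0 = 1
P = 1 * 0.7 = 0.7

0.700000


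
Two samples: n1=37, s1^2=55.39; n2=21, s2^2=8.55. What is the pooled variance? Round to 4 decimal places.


sp^2 = ((n1-1)*s1^2 + (n2-1)*s2^2)/(n1+n2-2)
(n1-1)*s1^2 = 36 * 55.39 = 1994.04
(n2-1)*s2^2 = 20 * 8.55 = 171
numerator = 1994.04 + 171 = 2165.04
n1+n2-2 = 56
sp^2 = 2165.04 / 56 = 27063/700 ≈ 38.661429

38.6614


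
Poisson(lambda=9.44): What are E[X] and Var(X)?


E[X] = Var(X) = lambda = 9.44

9.44, 9.44


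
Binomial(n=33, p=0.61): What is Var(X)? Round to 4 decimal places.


Var = n*p*(1-p) = 33 * 0.61 * 0.39 = 7.8507

7.8507


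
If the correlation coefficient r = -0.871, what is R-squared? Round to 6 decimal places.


R^2 = r^2 = (-0.871)^2 = 0.758641

0.758641


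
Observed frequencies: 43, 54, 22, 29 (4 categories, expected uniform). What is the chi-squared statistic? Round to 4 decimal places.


chi2 = sum((O-E)^2/E), E = total/4
total = 148, E = 148/4 = 37
(43 - 37)^2 / 37 = 36 / 37 = 36/37 ≈ 0.972973
(54 - 37)^2 / 37 = 289 / 37 = 289/37 ≈ 7.810811
(22 - 37)^2 / 37 = 225 / 37 = 225/37 ≈ 6.081081
(29 - 37)^2 / 37 = 64 / 37 = 64/37 ≈ 1.729730
chi2 = 614/37 ≈ 16.594595

16.5946


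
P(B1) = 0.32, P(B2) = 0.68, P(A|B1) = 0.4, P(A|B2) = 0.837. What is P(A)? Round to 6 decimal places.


P(A) = P(A|B1)*P(B1) + P(A|B2)*P(B2)
P(A|B1)*P(B1) = 0.4 * 0.32 = 0.128
P(A|B2)*P(B2) = 0.837 * 0.68 = 0.56916
P(A) = 0.128 + 0.56916 = 0.69716

0.697160


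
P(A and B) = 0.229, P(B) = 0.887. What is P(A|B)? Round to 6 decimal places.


P(A|B) = P(A and B) / P(B) = 0.229 / 0.887 = 229/887 ≈ 0.25817362

0.258174


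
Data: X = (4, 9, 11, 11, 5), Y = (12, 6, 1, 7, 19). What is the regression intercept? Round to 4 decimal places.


a = ybar - b*xbar, where b = sum((xi-xbar)(yi-ybar)) / sum((xi-xbar)^2)
n = 5, xbar = 40/5 = 8, ybar = 45/5 = 9
Sxy = sum((xi-xbar)(yi-ybar)) = -75
Sxx = sum((xi-xbar)^2) = 44
b = Sxy / Sxx = -75/44 ≈ -1.704545
a = 9 - (-1.704545) * 8 = 249/11 ≈ 22.636364

22.6364


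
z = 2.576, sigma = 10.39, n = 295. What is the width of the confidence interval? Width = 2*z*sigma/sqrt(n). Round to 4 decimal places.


width = 2*z*sigma/sqrt(n)
2*z*sigma = 2 * 2.576 * 10.39 = 53.52928
sqrt(295) ≈ 17.175564
width = 53.52928 / 17.175564 ≈ 3.116595

3.1166


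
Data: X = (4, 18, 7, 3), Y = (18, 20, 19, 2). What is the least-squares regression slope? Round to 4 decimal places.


b = sum((xi-xbar)(yi-ybar)) / sum((xi-xbar)^2)
n = 4, xbar = 32/4 = 8, ybar = 59/4 = 14.75
Sxy = sum((xi-xbar)(yi-ybar)) = 99
Sxx = sum((xi-xbar)^2) = 142
b = Sxy / Sxx = 99/142 ≈ 0.697183

0.6972


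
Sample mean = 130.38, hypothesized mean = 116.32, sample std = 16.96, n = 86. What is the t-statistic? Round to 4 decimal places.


t = (xbar - mu0) / (s/sqrt(n))
xbar - mu0 = 130.38 - 116.32 = 14.06
sqrt(86) ≈ 9.27361850
s/sqrt(n) = 16.96 / 9.27361850 ≈ 1.82884383
t = 14.06 / 1.82884383 ≈ 7.687917

7.6879


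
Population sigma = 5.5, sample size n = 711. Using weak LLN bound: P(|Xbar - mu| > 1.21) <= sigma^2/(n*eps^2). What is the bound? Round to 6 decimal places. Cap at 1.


bound = min(1, sigma^2/(n*eps^2))
sigma^2 = 5.5^2 = 30.25
n*eps^2 = 711 * 1.21^2 = 711 * 1.4641 = 1040.9751
sigma^2/(n*eps^2) = 30.25 / 1040.9751 ≈ 0.02905929

0.029059


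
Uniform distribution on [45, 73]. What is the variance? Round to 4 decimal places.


Var = (b-a)^2 / 12
(b-a)^2 = (73 - 45)^2 = 784
Var = 784/12 ≈ 65.333333

65.3333


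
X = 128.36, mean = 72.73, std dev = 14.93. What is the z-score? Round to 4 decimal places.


z = (X - mu) / sigma
X - mu = 128.36 - 72.73 = 55.63
z = 55.63 / 14.93 = 5563/1493 ≈ 3.726055

3.7261


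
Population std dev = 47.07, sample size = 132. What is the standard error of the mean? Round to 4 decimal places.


SE = sigma / sqrt(n)
sqrt(132) ≈ 11.489125
SE = 47.07 / 11.489125 ≈ 4.096918

4.0969


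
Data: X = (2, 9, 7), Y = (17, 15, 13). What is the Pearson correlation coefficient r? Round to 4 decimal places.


r = sum((xi-xbar)(yi-ybar)) / sqrt(sum((xi-xbar)^2) * sum((yi-ybar)^2))
n = 3, xbar = 18/3 = 6, ybar = 45/3 = 15
Sxy = sum((xi-xbar)(yi-ybar)) = -10
Sxx = sum((xi-xbar)^2) = 26
Syy = sum((yi-ybar)^2) = 8
sqrt(Sxx*Syy) ≈ 14.422205
r = Sxy / sqrt(Sxx*Syy) = -10 / 14.422205 ≈ -0.693375

-0.6934


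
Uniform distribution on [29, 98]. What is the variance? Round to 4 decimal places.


Var = (b-a)^2 / 12
(b-a)^2 = (98 - 29)^2 = 4761
Var = 4761/12 = 396.75

396.7500


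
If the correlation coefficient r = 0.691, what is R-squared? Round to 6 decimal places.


R^2 = r^2 = (0.691)^2 = 0.477481

0.477481


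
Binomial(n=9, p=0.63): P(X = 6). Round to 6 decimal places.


P = C(n,k) * p^k * (1-p)^(n-k)
C(9,6) = 84
p^k = 0.63^6 ≈ 0.06252350
(1-p)^(n-k) = 0.37^3 = 0.050653
P = 84 * 0.06252350 * 0.050653 ≈ 0.266028

0.266028


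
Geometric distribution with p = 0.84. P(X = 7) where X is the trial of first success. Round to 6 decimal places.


P = (1-p)^(k-1) * p
(1-p)^(k-1) = 0.16^6 ≈ 0.00001677722
P = 0.00001677722 * 0.84 ≈ 0.00001409286

0.000014


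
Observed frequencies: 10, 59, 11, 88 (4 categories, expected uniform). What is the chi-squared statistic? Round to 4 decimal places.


chi2 = sum((O-E)^2/E), E = total/4
total = 168, E = 168/4 = 42
(10 - 42)^2 / 42 = 1024 / 42 = 512/21 ≈ 24.380952
(59 - 42)^2 / 42 = 289 / 42 = 289/42 ≈ 6.880952
(11 - 42)^2 / 42 = 961 / 42 = 961/42 ≈ 22.880952
(88 - 42)^2 / 42 = 2116 / 42 = 1058/21 ≈ 50.380952
chi2 = 2195/21 ≈ 104.523810

104.5238


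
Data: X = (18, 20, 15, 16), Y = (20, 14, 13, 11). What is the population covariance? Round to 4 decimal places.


Cov = (1/n)*sum((xi-xbar)(yi-ybar))
n = 4, xbar = 69/4 = 17.25, ybar = 58/4 = 14.5
sum((xi-xbar)(yi-ybar)) = 10.5
Cov = 10.5 / 4 = 2.625

2.6250
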